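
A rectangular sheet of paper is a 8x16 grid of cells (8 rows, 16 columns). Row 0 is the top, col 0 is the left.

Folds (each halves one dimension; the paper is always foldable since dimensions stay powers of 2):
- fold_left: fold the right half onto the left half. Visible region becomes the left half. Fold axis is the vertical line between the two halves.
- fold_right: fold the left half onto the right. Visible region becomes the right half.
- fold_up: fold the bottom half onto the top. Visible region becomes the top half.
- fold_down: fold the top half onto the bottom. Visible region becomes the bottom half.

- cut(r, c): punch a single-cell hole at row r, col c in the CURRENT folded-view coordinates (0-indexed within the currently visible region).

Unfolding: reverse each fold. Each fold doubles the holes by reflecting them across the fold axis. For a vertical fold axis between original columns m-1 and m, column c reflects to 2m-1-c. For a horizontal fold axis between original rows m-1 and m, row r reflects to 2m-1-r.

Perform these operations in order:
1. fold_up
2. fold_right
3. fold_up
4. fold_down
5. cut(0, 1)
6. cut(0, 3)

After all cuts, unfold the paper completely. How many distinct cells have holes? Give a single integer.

Answer: 32

Derivation:
Op 1 fold_up: fold axis h@4; visible region now rows[0,4) x cols[0,16) = 4x16
Op 2 fold_right: fold axis v@8; visible region now rows[0,4) x cols[8,16) = 4x8
Op 3 fold_up: fold axis h@2; visible region now rows[0,2) x cols[8,16) = 2x8
Op 4 fold_down: fold axis h@1; visible region now rows[1,2) x cols[8,16) = 1x8
Op 5 cut(0, 1): punch at orig (1,9); cuts so far [(1, 9)]; region rows[1,2) x cols[8,16) = 1x8
Op 6 cut(0, 3): punch at orig (1,11); cuts so far [(1, 9), (1, 11)]; region rows[1,2) x cols[8,16) = 1x8
Unfold 1 (reflect across h@1): 4 holes -> [(0, 9), (0, 11), (1, 9), (1, 11)]
Unfold 2 (reflect across h@2): 8 holes -> [(0, 9), (0, 11), (1, 9), (1, 11), (2, 9), (2, 11), (3, 9), (3, 11)]
Unfold 3 (reflect across v@8): 16 holes -> [(0, 4), (0, 6), (0, 9), (0, 11), (1, 4), (1, 6), (1, 9), (1, 11), (2, 4), (2, 6), (2, 9), (2, 11), (3, 4), (3, 6), (3, 9), (3, 11)]
Unfold 4 (reflect across h@4): 32 holes -> [(0, 4), (0, 6), (0, 9), (0, 11), (1, 4), (1, 6), (1, 9), (1, 11), (2, 4), (2, 6), (2, 9), (2, 11), (3, 4), (3, 6), (3, 9), (3, 11), (4, 4), (4, 6), (4, 9), (4, 11), (5, 4), (5, 6), (5, 9), (5, 11), (6, 4), (6, 6), (6, 9), (6, 11), (7, 4), (7, 6), (7, 9), (7, 11)]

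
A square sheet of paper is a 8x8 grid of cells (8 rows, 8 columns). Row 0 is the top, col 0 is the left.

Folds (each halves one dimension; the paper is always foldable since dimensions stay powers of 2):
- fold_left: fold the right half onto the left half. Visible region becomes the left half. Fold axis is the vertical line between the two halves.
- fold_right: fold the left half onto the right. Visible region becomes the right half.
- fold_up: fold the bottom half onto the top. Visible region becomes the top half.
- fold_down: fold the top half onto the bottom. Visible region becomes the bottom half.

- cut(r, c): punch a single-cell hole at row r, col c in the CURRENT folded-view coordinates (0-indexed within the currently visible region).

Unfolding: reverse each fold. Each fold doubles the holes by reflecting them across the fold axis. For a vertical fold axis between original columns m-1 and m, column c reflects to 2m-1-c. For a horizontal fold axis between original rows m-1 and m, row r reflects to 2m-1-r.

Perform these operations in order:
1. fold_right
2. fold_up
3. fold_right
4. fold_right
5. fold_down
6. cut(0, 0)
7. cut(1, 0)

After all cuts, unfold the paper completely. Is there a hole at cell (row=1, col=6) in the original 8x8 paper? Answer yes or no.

Op 1 fold_right: fold axis v@4; visible region now rows[0,8) x cols[4,8) = 8x4
Op 2 fold_up: fold axis h@4; visible region now rows[0,4) x cols[4,8) = 4x4
Op 3 fold_right: fold axis v@6; visible region now rows[0,4) x cols[6,8) = 4x2
Op 4 fold_right: fold axis v@7; visible region now rows[0,4) x cols[7,8) = 4x1
Op 5 fold_down: fold axis h@2; visible region now rows[2,4) x cols[7,8) = 2x1
Op 6 cut(0, 0): punch at orig (2,7); cuts so far [(2, 7)]; region rows[2,4) x cols[7,8) = 2x1
Op 7 cut(1, 0): punch at orig (3,7); cuts so far [(2, 7), (3, 7)]; region rows[2,4) x cols[7,8) = 2x1
Unfold 1 (reflect across h@2): 4 holes -> [(0, 7), (1, 7), (2, 7), (3, 7)]
Unfold 2 (reflect across v@7): 8 holes -> [(0, 6), (0, 7), (1, 6), (1, 7), (2, 6), (2, 7), (3, 6), (3, 7)]
Unfold 3 (reflect across v@6): 16 holes -> [(0, 4), (0, 5), (0, 6), (0, 7), (1, 4), (1, 5), (1, 6), (1, 7), (2, 4), (2, 5), (2, 6), (2, 7), (3, 4), (3, 5), (3, 6), (3, 7)]
Unfold 4 (reflect across h@4): 32 holes -> [(0, 4), (0, 5), (0, 6), (0, 7), (1, 4), (1, 5), (1, 6), (1, 7), (2, 4), (2, 5), (2, 6), (2, 7), (3, 4), (3, 5), (3, 6), (3, 7), (4, 4), (4, 5), (4, 6), (4, 7), (5, 4), (5, 5), (5, 6), (5, 7), (6, 4), (6, 5), (6, 6), (6, 7), (7, 4), (7, 5), (7, 6), (7, 7)]
Unfold 5 (reflect across v@4): 64 holes -> [(0, 0), (0, 1), (0, 2), (0, 3), (0, 4), (0, 5), (0, 6), (0, 7), (1, 0), (1, 1), (1, 2), (1, 3), (1, 4), (1, 5), (1, 6), (1, 7), (2, 0), (2, 1), (2, 2), (2, 3), (2, 4), (2, 5), (2, 6), (2, 7), (3, 0), (3, 1), (3, 2), (3, 3), (3, 4), (3, 5), (3, 6), (3, 7), (4, 0), (4, 1), (4, 2), (4, 3), (4, 4), (4, 5), (4, 6), (4, 7), (5, 0), (5, 1), (5, 2), (5, 3), (5, 4), (5, 5), (5, 6), (5, 7), (6, 0), (6, 1), (6, 2), (6, 3), (6, 4), (6, 5), (6, 6), (6, 7), (7, 0), (7, 1), (7, 2), (7, 3), (7, 4), (7, 5), (7, 6), (7, 7)]
Holes: [(0, 0), (0, 1), (0, 2), (0, 3), (0, 4), (0, 5), (0, 6), (0, 7), (1, 0), (1, 1), (1, 2), (1, 3), (1, 4), (1, 5), (1, 6), (1, 7), (2, 0), (2, 1), (2, 2), (2, 3), (2, 4), (2, 5), (2, 6), (2, 7), (3, 0), (3, 1), (3, 2), (3, 3), (3, 4), (3, 5), (3, 6), (3, 7), (4, 0), (4, 1), (4, 2), (4, 3), (4, 4), (4, 5), (4, 6), (4, 7), (5, 0), (5, 1), (5, 2), (5, 3), (5, 4), (5, 5), (5, 6), (5, 7), (6, 0), (6, 1), (6, 2), (6, 3), (6, 4), (6, 5), (6, 6), (6, 7), (7, 0), (7, 1), (7, 2), (7, 3), (7, 4), (7, 5), (7, 6), (7, 7)]

Answer: yes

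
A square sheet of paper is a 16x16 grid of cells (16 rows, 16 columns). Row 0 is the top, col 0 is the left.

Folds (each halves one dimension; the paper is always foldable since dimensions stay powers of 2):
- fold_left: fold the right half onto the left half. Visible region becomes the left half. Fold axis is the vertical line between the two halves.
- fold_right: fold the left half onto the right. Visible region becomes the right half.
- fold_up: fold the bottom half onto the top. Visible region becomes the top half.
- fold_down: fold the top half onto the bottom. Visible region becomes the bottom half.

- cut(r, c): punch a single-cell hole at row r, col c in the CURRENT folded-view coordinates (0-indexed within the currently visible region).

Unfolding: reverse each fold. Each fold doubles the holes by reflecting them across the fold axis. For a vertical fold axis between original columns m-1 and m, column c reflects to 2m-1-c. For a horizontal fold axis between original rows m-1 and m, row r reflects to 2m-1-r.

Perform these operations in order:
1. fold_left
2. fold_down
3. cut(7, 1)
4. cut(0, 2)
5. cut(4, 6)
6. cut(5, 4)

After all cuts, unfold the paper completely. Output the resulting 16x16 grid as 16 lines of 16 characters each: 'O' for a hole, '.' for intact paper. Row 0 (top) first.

Op 1 fold_left: fold axis v@8; visible region now rows[0,16) x cols[0,8) = 16x8
Op 2 fold_down: fold axis h@8; visible region now rows[8,16) x cols[0,8) = 8x8
Op 3 cut(7, 1): punch at orig (15,1); cuts so far [(15, 1)]; region rows[8,16) x cols[0,8) = 8x8
Op 4 cut(0, 2): punch at orig (8,2); cuts so far [(8, 2), (15, 1)]; region rows[8,16) x cols[0,8) = 8x8
Op 5 cut(4, 6): punch at orig (12,6); cuts so far [(8, 2), (12, 6), (15, 1)]; region rows[8,16) x cols[0,8) = 8x8
Op 6 cut(5, 4): punch at orig (13,4); cuts so far [(8, 2), (12, 6), (13, 4), (15, 1)]; region rows[8,16) x cols[0,8) = 8x8
Unfold 1 (reflect across h@8): 8 holes -> [(0, 1), (2, 4), (3, 6), (7, 2), (8, 2), (12, 6), (13, 4), (15, 1)]
Unfold 2 (reflect across v@8): 16 holes -> [(0, 1), (0, 14), (2, 4), (2, 11), (3, 6), (3, 9), (7, 2), (7, 13), (8, 2), (8, 13), (12, 6), (12, 9), (13, 4), (13, 11), (15, 1), (15, 14)]

Answer: .O............O.
................
....O......O....
......O..O......
................
................
................
..O..........O..
..O..........O..
................
................
................
......O..O......
....O......O....
................
.O............O.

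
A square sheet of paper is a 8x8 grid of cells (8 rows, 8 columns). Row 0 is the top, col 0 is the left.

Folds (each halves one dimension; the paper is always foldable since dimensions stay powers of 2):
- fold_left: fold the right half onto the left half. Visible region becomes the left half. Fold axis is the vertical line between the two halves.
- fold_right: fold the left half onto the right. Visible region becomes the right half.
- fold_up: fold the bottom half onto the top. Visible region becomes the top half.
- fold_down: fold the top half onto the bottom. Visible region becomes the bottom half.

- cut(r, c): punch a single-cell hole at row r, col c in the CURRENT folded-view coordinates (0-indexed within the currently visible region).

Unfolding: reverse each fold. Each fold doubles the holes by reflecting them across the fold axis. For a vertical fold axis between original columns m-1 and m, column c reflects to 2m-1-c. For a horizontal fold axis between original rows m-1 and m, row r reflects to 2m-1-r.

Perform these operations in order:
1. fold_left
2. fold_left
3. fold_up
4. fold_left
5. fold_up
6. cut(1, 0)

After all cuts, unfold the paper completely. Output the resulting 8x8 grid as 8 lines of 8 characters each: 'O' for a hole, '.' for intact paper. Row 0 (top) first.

Answer: ........
OOOOOOOO
OOOOOOOO
........
........
OOOOOOOO
OOOOOOOO
........

Derivation:
Op 1 fold_left: fold axis v@4; visible region now rows[0,8) x cols[0,4) = 8x4
Op 2 fold_left: fold axis v@2; visible region now rows[0,8) x cols[0,2) = 8x2
Op 3 fold_up: fold axis h@4; visible region now rows[0,4) x cols[0,2) = 4x2
Op 4 fold_left: fold axis v@1; visible region now rows[0,4) x cols[0,1) = 4x1
Op 5 fold_up: fold axis h@2; visible region now rows[0,2) x cols[0,1) = 2x1
Op 6 cut(1, 0): punch at orig (1,0); cuts so far [(1, 0)]; region rows[0,2) x cols[0,1) = 2x1
Unfold 1 (reflect across h@2): 2 holes -> [(1, 0), (2, 0)]
Unfold 2 (reflect across v@1): 4 holes -> [(1, 0), (1, 1), (2, 0), (2, 1)]
Unfold 3 (reflect across h@4): 8 holes -> [(1, 0), (1, 1), (2, 0), (2, 1), (5, 0), (5, 1), (6, 0), (6, 1)]
Unfold 4 (reflect across v@2): 16 holes -> [(1, 0), (1, 1), (1, 2), (1, 3), (2, 0), (2, 1), (2, 2), (2, 3), (5, 0), (5, 1), (5, 2), (5, 3), (6, 0), (6, 1), (6, 2), (6, 3)]
Unfold 5 (reflect across v@4): 32 holes -> [(1, 0), (1, 1), (1, 2), (1, 3), (1, 4), (1, 5), (1, 6), (1, 7), (2, 0), (2, 1), (2, 2), (2, 3), (2, 4), (2, 5), (2, 6), (2, 7), (5, 0), (5, 1), (5, 2), (5, 3), (5, 4), (5, 5), (5, 6), (5, 7), (6, 0), (6, 1), (6, 2), (6, 3), (6, 4), (6, 5), (6, 6), (6, 7)]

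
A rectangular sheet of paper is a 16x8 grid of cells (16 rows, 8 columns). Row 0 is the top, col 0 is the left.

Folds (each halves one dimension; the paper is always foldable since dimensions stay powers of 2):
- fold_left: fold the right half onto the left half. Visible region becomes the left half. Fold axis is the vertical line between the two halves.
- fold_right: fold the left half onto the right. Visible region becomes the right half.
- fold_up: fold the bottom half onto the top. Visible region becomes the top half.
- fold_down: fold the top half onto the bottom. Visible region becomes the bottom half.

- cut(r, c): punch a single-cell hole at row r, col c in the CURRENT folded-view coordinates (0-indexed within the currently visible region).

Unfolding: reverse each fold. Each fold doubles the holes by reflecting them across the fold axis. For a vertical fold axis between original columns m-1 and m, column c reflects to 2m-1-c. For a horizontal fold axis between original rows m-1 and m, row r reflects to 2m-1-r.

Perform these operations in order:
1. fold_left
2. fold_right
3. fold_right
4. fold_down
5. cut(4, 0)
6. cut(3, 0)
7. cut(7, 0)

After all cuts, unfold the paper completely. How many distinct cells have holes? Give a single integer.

Op 1 fold_left: fold axis v@4; visible region now rows[0,16) x cols[0,4) = 16x4
Op 2 fold_right: fold axis v@2; visible region now rows[0,16) x cols[2,4) = 16x2
Op 3 fold_right: fold axis v@3; visible region now rows[0,16) x cols[3,4) = 16x1
Op 4 fold_down: fold axis h@8; visible region now rows[8,16) x cols[3,4) = 8x1
Op 5 cut(4, 0): punch at orig (12,3); cuts so far [(12, 3)]; region rows[8,16) x cols[3,4) = 8x1
Op 6 cut(3, 0): punch at orig (11,3); cuts so far [(11, 3), (12, 3)]; region rows[8,16) x cols[3,4) = 8x1
Op 7 cut(7, 0): punch at orig (15,3); cuts so far [(11, 3), (12, 3), (15, 3)]; region rows[8,16) x cols[3,4) = 8x1
Unfold 1 (reflect across h@8): 6 holes -> [(0, 3), (3, 3), (4, 3), (11, 3), (12, 3), (15, 3)]
Unfold 2 (reflect across v@3): 12 holes -> [(0, 2), (0, 3), (3, 2), (3, 3), (4, 2), (4, 3), (11, 2), (11, 3), (12, 2), (12, 3), (15, 2), (15, 3)]
Unfold 3 (reflect across v@2): 24 holes -> [(0, 0), (0, 1), (0, 2), (0, 3), (3, 0), (3, 1), (3, 2), (3, 3), (4, 0), (4, 1), (4, 2), (4, 3), (11, 0), (11, 1), (11, 2), (11, 3), (12, 0), (12, 1), (12, 2), (12, 3), (15, 0), (15, 1), (15, 2), (15, 3)]
Unfold 4 (reflect across v@4): 48 holes -> [(0, 0), (0, 1), (0, 2), (0, 3), (0, 4), (0, 5), (0, 6), (0, 7), (3, 0), (3, 1), (3, 2), (3, 3), (3, 4), (3, 5), (3, 6), (3, 7), (4, 0), (4, 1), (4, 2), (4, 3), (4, 4), (4, 5), (4, 6), (4, 7), (11, 0), (11, 1), (11, 2), (11, 3), (11, 4), (11, 5), (11, 6), (11, 7), (12, 0), (12, 1), (12, 2), (12, 3), (12, 4), (12, 5), (12, 6), (12, 7), (15, 0), (15, 1), (15, 2), (15, 3), (15, 4), (15, 5), (15, 6), (15, 7)]

Answer: 48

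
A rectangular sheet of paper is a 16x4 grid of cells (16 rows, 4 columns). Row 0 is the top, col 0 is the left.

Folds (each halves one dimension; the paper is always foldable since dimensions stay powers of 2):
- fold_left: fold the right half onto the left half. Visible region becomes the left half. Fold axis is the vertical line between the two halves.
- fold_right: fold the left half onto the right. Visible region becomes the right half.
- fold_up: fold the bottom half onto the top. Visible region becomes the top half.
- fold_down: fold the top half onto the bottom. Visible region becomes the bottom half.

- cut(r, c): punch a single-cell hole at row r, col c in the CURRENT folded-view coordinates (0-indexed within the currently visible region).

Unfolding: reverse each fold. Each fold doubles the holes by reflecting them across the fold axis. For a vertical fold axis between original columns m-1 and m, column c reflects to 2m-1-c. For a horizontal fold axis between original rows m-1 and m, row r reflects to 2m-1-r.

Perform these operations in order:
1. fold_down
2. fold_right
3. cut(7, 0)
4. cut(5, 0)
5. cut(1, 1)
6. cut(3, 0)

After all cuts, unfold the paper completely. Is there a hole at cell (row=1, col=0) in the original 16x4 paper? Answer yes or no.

Op 1 fold_down: fold axis h@8; visible region now rows[8,16) x cols[0,4) = 8x4
Op 2 fold_right: fold axis v@2; visible region now rows[8,16) x cols[2,4) = 8x2
Op 3 cut(7, 0): punch at orig (15,2); cuts so far [(15, 2)]; region rows[8,16) x cols[2,4) = 8x2
Op 4 cut(5, 0): punch at orig (13,2); cuts so far [(13, 2), (15, 2)]; region rows[8,16) x cols[2,4) = 8x2
Op 5 cut(1, 1): punch at orig (9,3); cuts so far [(9, 3), (13, 2), (15, 2)]; region rows[8,16) x cols[2,4) = 8x2
Op 6 cut(3, 0): punch at orig (11,2); cuts so far [(9, 3), (11, 2), (13, 2), (15, 2)]; region rows[8,16) x cols[2,4) = 8x2
Unfold 1 (reflect across v@2): 8 holes -> [(9, 0), (9, 3), (11, 1), (11, 2), (13, 1), (13, 2), (15, 1), (15, 2)]
Unfold 2 (reflect across h@8): 16 holes -> [(0, 1), (0, 2), (2, 1), (2, 2), (4, 1), (4, 2), (6, 0), (6, 3), (9, 0), (9, 3), (11, 1), (11, 2), (13, 1), (13, 2), (15, 1), (15, 2)]
Holes: [(0, 1), (0, 2), (2, 1), (2, 2), (4, 1), (4, 2), (6, 0), (6, 3), (9, 0), (9, 3), (11, 1), (11, 2), (13, 1), (13, 2), (15, 1), (15, 2)]

Answer: no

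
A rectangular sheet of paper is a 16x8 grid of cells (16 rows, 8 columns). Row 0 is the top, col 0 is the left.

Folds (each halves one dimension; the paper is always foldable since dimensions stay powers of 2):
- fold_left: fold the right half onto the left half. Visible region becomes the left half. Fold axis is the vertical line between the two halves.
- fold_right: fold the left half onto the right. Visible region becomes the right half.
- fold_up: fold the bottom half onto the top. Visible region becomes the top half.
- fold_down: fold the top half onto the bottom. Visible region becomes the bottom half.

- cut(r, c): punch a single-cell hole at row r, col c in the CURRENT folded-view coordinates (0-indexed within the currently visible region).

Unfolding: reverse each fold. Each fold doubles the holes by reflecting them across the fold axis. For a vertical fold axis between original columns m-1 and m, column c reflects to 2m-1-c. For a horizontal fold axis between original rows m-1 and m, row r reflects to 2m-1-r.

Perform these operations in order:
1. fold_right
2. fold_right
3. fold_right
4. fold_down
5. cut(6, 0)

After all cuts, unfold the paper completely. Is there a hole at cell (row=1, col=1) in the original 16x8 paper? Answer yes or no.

Answer: yes

Derivation:
Op 1 fold_right: fold axis v@4; visible region now rows[0,16) x cols[4,8) = 16x4
Op 2 fold_right: fold axis v@6; visible region now rows[0,16) x cols[6,8) = 16x2
Op 3 fold_right: fold axis v@7; visible region now rows[0,16) x cols[7,8) = 16x1
Op 4 fold_down: fold axis h@8; visible region now rows[8,16) x cols[7,8) = 8x1
Op 5 cut(6, 0): punch at orig (14,7); cuts so far [(14, 7)]; region rows[8,16) x cols[7,8) = 8x1
Unfold 1 (reflect across h@8): 2 holes -> [(1, 7), (14, 7)]
Unfold 2 (reflect across v@7): 4 holes -> [(1, 6), (1, 7), (14, 6), (14, 7)]
Unfold 3 (reflect across v@6): 8 holes -> [(1, 4), (1, 5), (1, 6), (1, 7), (14, 4), (14, 5), (14, 6), (14, 7)]
Unfold 4 (reflect across v@4): 16 holes -> [(1, 0), (1, 1), (1, 2), (1, 3), (1, 4), (1, 5), (1, 6), (1, 7), (14, 0), (14, 1), (14, 2), (14, 3), (14, 4), (14, 5), (14, 6), (14, 7)]
Holes: [(1, 0), (1, 1), (1, 2), (1, 3), (1, 4), (1, 5), (1, 6), (1, 7), (14, 0), (14, 1), (14, 2), (14, 3), (14, 4), (14, 5), (14, 6), (14, 7)]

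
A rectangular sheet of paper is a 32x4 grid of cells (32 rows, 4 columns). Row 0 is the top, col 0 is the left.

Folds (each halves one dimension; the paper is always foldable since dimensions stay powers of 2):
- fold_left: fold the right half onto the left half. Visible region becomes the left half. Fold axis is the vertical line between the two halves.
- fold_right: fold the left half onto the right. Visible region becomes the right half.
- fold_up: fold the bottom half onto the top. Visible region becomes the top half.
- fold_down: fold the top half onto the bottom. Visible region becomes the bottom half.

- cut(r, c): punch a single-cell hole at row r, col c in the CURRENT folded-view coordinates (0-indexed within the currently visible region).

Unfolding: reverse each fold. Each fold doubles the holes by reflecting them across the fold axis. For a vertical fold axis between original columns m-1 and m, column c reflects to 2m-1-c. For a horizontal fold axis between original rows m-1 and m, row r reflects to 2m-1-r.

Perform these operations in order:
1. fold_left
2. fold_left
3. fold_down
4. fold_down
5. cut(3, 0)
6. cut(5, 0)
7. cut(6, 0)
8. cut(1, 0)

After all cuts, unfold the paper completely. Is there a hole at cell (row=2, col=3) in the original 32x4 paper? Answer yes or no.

Op 1 fold_left: fold axis v@2; visible region now rows[0,32) x cols[0,2) = 32x2
Op 2 fold_left: fold axis v@1; visible region now rows[0,32) x cols[0,1) = 32x1
Op 3 fold_down: fold axis h@16; visible region now rows[16,32) x cols[0,1) = 16x1
Op 4 fold_down: fold axis h@24; visible region now rows[24,32) x cols[0,1) = 8x1
Op 5 cut(3, 0): punch at orig (27,0); cuts so far [(27, 0)]; region rows[24,32) x cols[0,1) = 8x1
Op 6 cut(5, 0): punch at orig (29,0); cuts so far [(27, 0), (29, 0)]; region rows[24,32) x cols[0,1) = 8x1
Op 7 cut(6, 0): punch at orig (30,0); cuts so far [(27, 0), (29, 0), (30, 0)]; region rows[24,32) x cols[0,1) = 8x1
Op 8 cut(1, 0): punch at orig (25,0); cuts so far [(25, 0), (27, 0), (29, 0), (30, 0)]; region rows[24,32) x cols[0,1) = 8x1
Unfold 1 (reflect across h@24): 8 holes -> [(17, 0), (18, 0), (20, 0), (22, 0), (25, 0), (27, 0), (29, 0), (30, 0)]
Unfold 2 (reflect across h@16): 16 holes -> [(1, 0), (2, 0), (4, 0), (6, 0), (9, 0), (11, 0), (13, 0), (14, 0), (17, 0), (18, 0), (20, 0), (22, 0), (25, 0), (27, 0), (29, 0), (30, 0)]
Unfold 3 (reflect across v@1): 32 holes -> [(1, 0), (1, 1), (2, 0), (2, 1), (4, 0), (4, 1), (6, 0), (6, 1), (9, 0), (9, 1), (11, 0), (11, 1), (13, 0), (13, 1), (14, 0), (14, 1), (17, 0), (17, 1), (18, 0), (18, 1), (20, 0), (20, 1), (22, 0), (22, 1), (25, 0), (25, 1), (27, 0), (27, 1), (29, 0), (29, 1), (30, 0), (30, 1)]
Unfold 4 (reflect across v@2): 64 holes -> [(1, 0), (1, 1), (1, 2), (1, 3), (2, 0), (2, 1), (2, 2), (2, 3), (4, 0), (4, 1), (4, 2), (4, 3), (6, 0), (6, 1), (6, 2), (6, 3), (9, 0), (9, 1), (9, 2), (9, 3), (11, 0), (11, 1), (11, 2), (11, 3), (13, 0), (13, 1), (13, 2), (13, 3), (14, 0), (14, 1), (14, 2), (14, 3), (17, 0), (17, 1), (17, 2), (17, 3), (18, 0), (18, 1), (18, 2), (18, 3), (20, 0), (20, 1), (20, 2), (20, 3), (22, 0), (22, 1), (22, 2), (22, 3), (25, 0), (25, 1), (25, 2), (25, 3), (27, 0), (27, 1), (27, 2), (27, 3), (29, 0), (29, 1), (29, 2), (29, 3), (30, 0), (30, 1), (30, 2), (30, 3)]
Holes: [(1, 0), (1, 1), (1, 2), (1, 3), (2, 0), (2, 1), (2, 2), (2, 3), (4, 0), (4, 1), (4, 2), (4, 3), (6, 0), (6, 1), (6, 2), (6, 3), (9, 0), (9, 1), (9, 2), (9, 3), (11, 0), (11, 1), (11, 2), (11, 3), (13, 0), (13, 1), (13, 2), (13, 3), (14, 0), (14, 1), (14, 2), (14, 3), (17, 0), (17, 1), (17, 2), (17, 3), (18, 0), (18, 1), (18, 2), (18, 3), (20, 0), (20, 1), (20, 2), (20, 3), (22, 0), (22, 1), (22, 2), (22, 3), (25, 0), (25, 1), (25, 2), (25, 3), (27, 0), (27, 1), (27, 2), (27, 3), (29, 0), (29, 1), (29, 2), (29, 3), (30, 0), (30, 1), (30, 2), (30, 3)]

Answer: yes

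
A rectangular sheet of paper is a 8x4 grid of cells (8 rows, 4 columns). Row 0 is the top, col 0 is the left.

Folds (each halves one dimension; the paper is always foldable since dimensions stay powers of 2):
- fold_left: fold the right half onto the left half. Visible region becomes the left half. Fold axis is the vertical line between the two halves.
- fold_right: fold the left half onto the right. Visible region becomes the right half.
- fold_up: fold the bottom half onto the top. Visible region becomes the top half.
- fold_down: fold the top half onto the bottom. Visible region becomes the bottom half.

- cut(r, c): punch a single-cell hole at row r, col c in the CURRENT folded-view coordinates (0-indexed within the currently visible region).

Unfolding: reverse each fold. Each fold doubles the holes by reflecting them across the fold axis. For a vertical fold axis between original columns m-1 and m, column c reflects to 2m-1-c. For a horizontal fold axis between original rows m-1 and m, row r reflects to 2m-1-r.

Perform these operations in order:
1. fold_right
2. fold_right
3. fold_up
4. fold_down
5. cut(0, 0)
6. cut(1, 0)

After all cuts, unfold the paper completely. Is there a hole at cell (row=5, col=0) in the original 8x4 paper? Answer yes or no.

Answer: yes

Derivation:
Op 1 fold_right: fold axis v@2; visible region now rows[0,8) x cols[2,4) = 8x2
Op 2 fold_right: fold axis v@3; visible region now rows[0,8) x cols[3,4) = 8x1
Op 3 fold_up: fold axis h@4; visible region now rows[0,4) x cols[3,4) = 4x1
Op 4 fold_down: fold axis h@2; visible region now rows[2,4) x cols[3,4) = 2x1
Op 5 cut(0, 0): punch at orig (2,3); cuts so far [(2, 3)]; region rows[2,4) x cols[3,4) = 2x1
Op 6 cut(1, 0): punch at orig (3,3); cuts so far [(2, 3), (3, 3)]; region rows[2,4) x cols[3,4) = 2x1
Unfold 1 (reflect across h@2): 4 holes -> [(0, 3), (1, 3), (2, 3), (3, 3)]
Unfold 2 (reflect across h@4): 8 holes -> [(0, 3), (1, 3), (2, 3), (3, 3), (4, 3), (5, 3), (6, 3), (7, 3)]
Unfold 3 (reflect across v@3): 16 holes -> [(0, 2), (0, 3), (1, 2), (1, 3), (2, 2), (2, 3), (3, 2), (3, 3), (4, 2), (4, 3), (5, 2), (5, 3), (6, 2), (6, 3), (7, 2), (7, 3)]
Unfold 4 (reflect across v@2): 32 holes -> [(0, 0), (0, 1), (0, 2), (0, 3), (1, 0), (1, 1), (1, 2), (1, 3), (2, 0), (2, 1), (2, 2), (2, 3), (3, 0), (3, 1), (3, 2), (3, 3), (4, 0), (4, 1), (4, 2), (4, 3), (5, 0), (5, 1), (5, 2), (5, 3), (6, 0), (6, 1), (6, 2), (6, 3), (7, 0), (7, 1), (7, 2), (7, 3)]
Holes: [(0, 0), (0, 1), (0, 2), (0, 3), (1, 0), (1, 1), (1, 2), (1, 3), (2, 0), (2, 1), (2, 2), (2, 3), (3, 0), (3, 1), (3, 2), (3, 3), (4, 0), (4, 1), (4, 2), (4, 3), (5, 0), (5, 1), (5, 2), (5, 3), (6, 0), (6, 1), (6, 2), (6, 3), (7, 0), (7, 1), (7, 2), (7, 3)]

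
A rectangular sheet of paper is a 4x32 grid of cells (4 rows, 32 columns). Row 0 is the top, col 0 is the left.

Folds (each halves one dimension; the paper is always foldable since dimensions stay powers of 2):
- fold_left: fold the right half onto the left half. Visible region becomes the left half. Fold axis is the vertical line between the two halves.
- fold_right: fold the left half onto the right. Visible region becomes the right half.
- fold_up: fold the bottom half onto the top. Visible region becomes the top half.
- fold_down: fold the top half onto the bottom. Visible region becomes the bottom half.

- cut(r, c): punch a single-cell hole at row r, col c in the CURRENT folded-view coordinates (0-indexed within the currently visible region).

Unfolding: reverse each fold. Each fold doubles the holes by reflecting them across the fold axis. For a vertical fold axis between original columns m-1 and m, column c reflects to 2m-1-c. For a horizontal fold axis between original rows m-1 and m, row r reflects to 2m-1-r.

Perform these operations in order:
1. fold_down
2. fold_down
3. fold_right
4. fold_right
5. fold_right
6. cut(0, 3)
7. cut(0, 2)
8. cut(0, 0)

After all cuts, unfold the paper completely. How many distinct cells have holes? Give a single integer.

Op 1 fold_down: fold axis h@2; visible region now rows[2,4) x cols[0,32) = 2x32
Op 2 fold_down: fold axis h@3; visible region now rows[3,4) x cols[0,32) = 1x32
Op 3 fold_right: fold axis v@16; visible region now rows[3,4) x cols[16,32) = 1x16
Op 4 fold_right: fold axis v@24; visible region now rows[3,4) x cols[24,32) = 1x8
Op 5 fold_right: fold axis v@28; visible region now rows[3,4) x cols[28,32) = 1x4
Op 6 cut(0, 3): punch at orig (3,31); cuts so far [(3, 31)]; region rows[3,4) x cols[28,32) = 1x4
Op 7 cut(0, 2): punch at orig (3,30); cuts so far [(3, 30), (3, 31)]; region rows[3,4) x cols[28,32) = 1x4
Op 8 cut(0, 0): punch at orig (3,28); cuts so far [(3, 28), (3, 30), (3, 31)]; region rows[3,4) x cols[28,32) = 1x4
Unfold 1 (reflect across v@28): 6 holes -> [(3, 24), (3, 25), (3, 27), (3, 28), (3, 30), (3, 31)]
Unfold 2 (reflect across v@24): 12 holes -> [(3, 16), (3, 17), (3, 19), (3, 20), (3, 22), (3, 23), (3, 24), (3, 25), (3, 27), (3, 28), (3, 30), (3, 31)]
Unfold 3 (reflect across v@16): 24 holes -> [(3, 0), (3, 1), (3, 3), (3, 4), (3, 6), (3, 7), (3, 8), (3, 9), (3, 11), (3, 12), (3, 14), (3, 15), (3, 16), (3, 17), (3, 19), (3, 20), (3, 22), (3, 23), (3, 24), (3, 25), (3, 27), (3, 28), (3, 30), (3, 31)]
Unfold 4 (reflect across h@3): 48 holes -> [(2, 0), (2, 1), (2, 3), (2, 4), (2, 6), (2, 7), (2, 8), (2, 9), (2, 11), (2, 12), (2, 14), (2, 15), (2, 16), (2, 17), (2, 19), (2, 20), (2, 22), (2, 23), (2, 24), (2, 25), (2, 27), (2, 28), (2, 30), (2, 31), (3, 0), (3, 1), (3, 3), (3, 4), (3, 6), (3, 7), (3, 8), (3, 9), (3, 11), (3, 12), (3, 14), (3, 15), (3, 16), (3, 17), (3, 19), (3, 20), (3, 22), (3, 23), (3, 24), (3, 25), (3, 27), (3, 28), (3, 30), (3, 31)]
Unfold 5 (reflect across h@2): 96 holes -> [(0, 0), (0, 1), (0, 3), (0, 4), (0, 6), (0, 7), (0, 8), (0, 9), (0, 11), (0, 12), (0, 14), (0, 15), (0, 16), (0, 17), (0, 19), (0, 20), (0, 22), (0, 23), (0, 24), (0, 25), (0, 27), (0, 28), (0, 30), (0, 31), (1, 0), (1, 1), (1, 3), (1, 4), (1, 6), (1, 7), (1, 8), (1, 9), (1, 11), (1, 12), (1, 14), (1, 15), (1, 16), (1, 17), (1, 19), (1, 20), (1, 22), (1, 23), (1, 24), (1, 25), (1, 27), (1, 28), (1, 30), (1, 31), (2, 0), (2, 1), (2, 3), (2, 4), (2, 6), (2, 7), (2, 8), (2, 9), (2, 11), (2, 12), (2, 14), (2, 15), (2, 16), (2, 17), (2, 19), (2, 20), (2, 22), (2, 23), (2, 24), (2, 25), (2, 27), (2, 28), (2, 30), (2, 31), (3, 0), (3, 1), (3, 3), (3, 4), (3, 6), (3, 7), (3, 8), (3, 9), (3, 11), (3, 12), (3, 14), (3, 15), (3, 16), (3, 17), (3, 19), (3, 20), (3, 22), (3, 23), (3, 24), (3, 25), (3, 27), (3, 28), (3, 30), (3, 31)]

Answer: 96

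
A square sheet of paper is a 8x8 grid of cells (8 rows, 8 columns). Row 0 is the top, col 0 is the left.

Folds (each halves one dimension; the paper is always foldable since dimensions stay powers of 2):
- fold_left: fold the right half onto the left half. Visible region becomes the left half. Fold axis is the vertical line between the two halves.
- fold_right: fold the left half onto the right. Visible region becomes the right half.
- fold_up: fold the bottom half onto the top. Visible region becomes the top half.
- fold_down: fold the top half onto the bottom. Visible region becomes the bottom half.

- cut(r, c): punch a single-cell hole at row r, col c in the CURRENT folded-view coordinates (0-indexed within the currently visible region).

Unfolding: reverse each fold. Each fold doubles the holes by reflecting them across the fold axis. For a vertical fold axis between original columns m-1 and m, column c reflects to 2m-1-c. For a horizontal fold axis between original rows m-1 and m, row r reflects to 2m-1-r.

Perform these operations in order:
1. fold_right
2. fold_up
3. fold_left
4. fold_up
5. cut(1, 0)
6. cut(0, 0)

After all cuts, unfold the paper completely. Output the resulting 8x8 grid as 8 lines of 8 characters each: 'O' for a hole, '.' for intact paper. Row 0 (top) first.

Answer: O..OO..O
O..OO..O
O..OO..O
O..OO..O
O..OO..O
O..OO..O
O..OO..O
O..OO..O

Derivation:
Op 1 fold_right: fold axis v@4; visible region now rows[0,8) x cols[4,8) = 8x4
Op 2 fold_up: fold axis h@4; visible region now rows[0,4) x cols[4,8) = 4x4
Op 3 fold_left: fold axis v@6; visible region now rows[0,4) x cols[4,6) = 4x2
Op 4 fold_up: fold axis h@2; visible region now rows[0,2) x cols[4,6) = 2x2
Op 5 cut(1, 0): punch at orig (1,4); cuts so far [(1, 4)]; region rows[0,2) x cols[4,6) = 2x2
Op 6 cut(0, 0): punch at orig (0,4); cuts so far [(0, 4), (1, 4)]; region rows[0,2) x cols[4,6) = 2x2
Unfold 1 (reflect across h@2): 4 holes -> [(0, 4), (1, 4), (2, 4), (3, 4)]
Unfold 2 (reflect across v@6): 8 holes -> [(0, 4), (0, 7), (1, 4), (1, 7), (2, 4), (2, 7), (3, 4), (3, 7)]
Unfold 3 (reflect across h@4): 16 holes -> [(0, 4), (0, 7), (1, 4), (1, 7), (2, 4), (2, 7), (3, 4), (3, 7), (4, 4), (4, 7), (5, 4), (5, 7), (6, 4), (6, 7), (7, 4), (7, 7)]
Unfold 4 (reflect across v@4): 32 holes -> [(0, 0), (0, 3), (0, 4), (0, 7), (1, 0), (1, 3), (1, 4), (1, 7), (2, 0), (2, 3), (2, 4), (2, 7), (3, 0), (3, 3), (3, 4), (3, 7), (4, 0), (4, 3), (4, 4), (4, 7), (5, 0), (5, 3), (5, 4), (5, 7), (6, 0), (6, 3), (6, 4), (6, 7), (7, 0), (7, 3), (7, 4), (7, 7)]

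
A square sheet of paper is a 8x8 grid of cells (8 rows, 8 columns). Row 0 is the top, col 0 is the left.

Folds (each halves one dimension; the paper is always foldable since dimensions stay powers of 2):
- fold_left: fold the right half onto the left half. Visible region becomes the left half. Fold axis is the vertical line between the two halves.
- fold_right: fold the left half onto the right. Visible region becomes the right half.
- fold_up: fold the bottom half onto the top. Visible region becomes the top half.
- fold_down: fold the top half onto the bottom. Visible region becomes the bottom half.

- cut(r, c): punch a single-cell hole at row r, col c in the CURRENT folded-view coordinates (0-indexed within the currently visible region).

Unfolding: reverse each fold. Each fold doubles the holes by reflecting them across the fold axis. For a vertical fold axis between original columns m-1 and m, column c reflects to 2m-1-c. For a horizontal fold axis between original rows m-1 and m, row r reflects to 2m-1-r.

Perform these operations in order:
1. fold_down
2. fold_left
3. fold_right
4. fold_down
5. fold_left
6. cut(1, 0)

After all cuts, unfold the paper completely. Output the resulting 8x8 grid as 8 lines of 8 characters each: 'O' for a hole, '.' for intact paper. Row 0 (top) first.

Op 1 fold_down: fold axis h@4; visible region now rows[4,8) x cols[0,8) = 4x8
Op 2 fold_left: fold axis v@4; visible region now rows[4,8) x cols[0,4) = 4x4
Op 3 fold_right: fold axis v@2; visible region now rows[4,8) x cols[2,4) = 4x2
Op 4 fold_down: fold axis h@6; visible region now rows[6,8) x cols[2,4) = 2x2
Op 5 fold_left: fold axis v@3; visible region now rows[6,8) x cols[2,3) = 2x1
Op 6 cut(1, 0): punch at orig (7,2); cuts so far [(7, 2)]; region rows[6,8) x cols[2,3) = 2x1
Unfold 1 (reflect across v@3): 2 holes -> [(7, 2), (7, 3)]
Unfold 2 (reflect across h@6): 4 holes -> [(4, 2), (4, 3), (7, 2), (7, 3)]
Unfold 3 (reflect across v@2): 8 holes -> [(4, 0), (4, 1), (4, 2), (4, 3), (7, 0), (7, 1), (7, 2), (7, 3)]
Unfold 4 (reflect across v@4): 16 holes -> [(4, 0), (4, 1), (4, 2), (4, 3), (4, 4), (4, 5), (4, 6), (4, 7), (7, 0), (7, 1), (7, 2), (7, 3), (7, 4), (7, 5), (7, 6), (7, 7)]
Unfold 5 (reflect across h@4): 32 holes -> [(0, 0), (0, 1), (0, 2), (0, 3), (0, 4), (0, 5), (0, 6), (0, 7), (3, 0), (3, 1), (3, 2), (3, 3), (3, 4), (3, 5), (3, 6), (3, 7), (4, 0), (4, 1), (4, 2), (4, 3), (4, 4), (4, 5), (4, 6), (4, 7), (7, 0), (7, 1), (7, 2), (7, 3), (7, 4), (7, 5), (7, 6), (7, 7)]

Answer: OOOOOOOO
........
........
OOOOOOOO
OOOOOOOO
........
........
OOOOOOOO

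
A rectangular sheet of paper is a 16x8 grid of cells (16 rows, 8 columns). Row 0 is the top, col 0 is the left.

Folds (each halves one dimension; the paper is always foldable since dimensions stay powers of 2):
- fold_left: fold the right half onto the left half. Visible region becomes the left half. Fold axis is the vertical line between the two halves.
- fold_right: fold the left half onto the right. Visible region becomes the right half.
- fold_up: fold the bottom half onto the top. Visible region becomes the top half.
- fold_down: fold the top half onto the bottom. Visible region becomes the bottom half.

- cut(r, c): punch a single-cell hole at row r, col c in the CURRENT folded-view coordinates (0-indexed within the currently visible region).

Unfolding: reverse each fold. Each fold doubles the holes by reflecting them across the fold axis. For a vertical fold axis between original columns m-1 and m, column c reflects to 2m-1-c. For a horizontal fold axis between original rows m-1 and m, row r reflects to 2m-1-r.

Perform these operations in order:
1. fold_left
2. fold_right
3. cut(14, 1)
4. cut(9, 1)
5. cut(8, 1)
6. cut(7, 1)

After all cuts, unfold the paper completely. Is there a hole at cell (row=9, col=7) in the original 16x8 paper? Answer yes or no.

Op 1 fold_left: fold axis v@4; visible region now rows[0,16) x cols[0,4) = 16x4
Op 2 fold_right: fold axis v@2; visible region now rows[0,16) x cols[2,4) = 16x2
Op 3 cut(14, 1): punch at orig (14,3); cuts so far [(14, 3)]; region rows[0,16) x cols[2,4) = 16x2
Op 4 cut(9, 1): punch at orig (9,3); cuts so far [(9, 3), (14, 3)]; region rows[0,16) x cols[2,4) = 16x2
Op 5 cut(8, 1): punch at orig (8,3); cuts so far [(8, 3), (9, 3), (14, 3)]; region rows[0,16) x cols[2,4) = 16x2
Op 6 cut(7, 1): punch at orig (7,3); cuts so far [(7, 3), (8, 3), (9, 3), (14, 3)]; region rows[0,16) x cols[2,4) = 16x2
Unfold 1 (reflect across v@2): 8 holes -> [(7, 0), (7, 3), (8, 0), (8, 3), (9, 0), (9, 3), (14, 0), (14, 3)]
Unfold 2 (reflect across v@4): 16 holes -> [(7, 0), (7, 3), (7, 4), (7, 7), (8, 0), (8, 3), (8, 4), (8, 7), (9, 0), (9, 3), (9, 4), (9, 7), (14, 0), (14, 3), (14, 4), (14, 7)]
Holes: [(7, 0), (7, 3), (7, 4), (7, 7), (8, 0), (8, 3), (8, 4), (8, 7), (9, 0), (9, 3), (9, 4), (9, 7), (14, 0), (14, 3), (14, 4), (14, 7)]

Answer: yes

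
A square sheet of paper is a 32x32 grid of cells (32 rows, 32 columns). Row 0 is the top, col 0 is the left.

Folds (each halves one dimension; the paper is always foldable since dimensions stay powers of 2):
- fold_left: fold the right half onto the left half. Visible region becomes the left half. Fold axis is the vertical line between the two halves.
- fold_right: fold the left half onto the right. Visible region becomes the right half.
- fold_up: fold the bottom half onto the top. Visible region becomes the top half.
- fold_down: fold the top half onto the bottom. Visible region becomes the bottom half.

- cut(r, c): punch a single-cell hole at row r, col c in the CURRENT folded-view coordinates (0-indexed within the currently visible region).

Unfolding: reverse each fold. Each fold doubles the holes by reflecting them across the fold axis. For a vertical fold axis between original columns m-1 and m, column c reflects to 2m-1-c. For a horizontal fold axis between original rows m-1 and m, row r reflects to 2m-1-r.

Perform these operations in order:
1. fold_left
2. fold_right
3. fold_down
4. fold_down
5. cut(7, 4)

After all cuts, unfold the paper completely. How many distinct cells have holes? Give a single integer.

Op 1 fold_left: fold axis v@16; visible region now rows[0,32) x cols[0,16) = 32x16
Op 2 fold_right: fold axis v@8; visible region now rows[0,32) x cols[8,16) = 32x8
Op 3 fold_down: fold axis h@16; visible region now rows[16,32) x cols[8,16) = 16x8
Op 4 fold_down: fold axis h@24; visible region now rows[24,32) x cols[8,16) = 8x8
Op 5 cut(7, 4): punch at orig (31,12); cuts so far [(31, 12)]; region rows[24,32) x cols[8,16) = 8x8
Unfold 1 (reflect across h@24): 2 holes -> [(16, 12), (31, 12)]
Unfold 2 (reflect across h@16): 4 holes -> [(0, 12), (15, 12), (16, 12), (31, 12)]
Unfold 3 (reflect across v@8): 8 holes -> [(0, 3), (0, 12), (15, 3), (15, 12), (16, 3), (16, 12), (31, 3), (31, 12)]
Unfold 4 (reflect across v@16): 16 holes -> [(0, 3), (0, 12), (0, 19), (0, 28), (15, 3), (15, 12), (15, 19), (15, 28), (16, 3), (16, 12), (16, 19), (16, 28), (31, 3), (31, 12), (31, 19), (31, 28)]

Answer: 16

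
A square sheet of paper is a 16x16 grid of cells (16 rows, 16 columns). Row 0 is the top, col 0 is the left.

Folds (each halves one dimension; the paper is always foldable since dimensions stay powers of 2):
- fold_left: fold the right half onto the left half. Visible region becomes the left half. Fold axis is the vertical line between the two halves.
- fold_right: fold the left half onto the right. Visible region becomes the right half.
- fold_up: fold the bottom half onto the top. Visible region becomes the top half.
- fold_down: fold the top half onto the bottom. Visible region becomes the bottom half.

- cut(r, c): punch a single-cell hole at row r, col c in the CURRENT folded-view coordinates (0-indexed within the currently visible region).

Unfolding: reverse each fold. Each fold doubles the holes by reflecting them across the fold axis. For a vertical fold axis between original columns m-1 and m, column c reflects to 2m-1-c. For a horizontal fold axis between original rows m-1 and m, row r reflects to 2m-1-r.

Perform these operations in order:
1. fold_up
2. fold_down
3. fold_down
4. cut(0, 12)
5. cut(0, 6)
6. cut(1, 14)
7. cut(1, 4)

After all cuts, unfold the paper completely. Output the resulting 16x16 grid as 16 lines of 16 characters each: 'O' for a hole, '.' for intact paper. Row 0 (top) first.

Op 1 fold_up: fold axis h@8; visible region now rows[0,8) x cols[0,16) = 8x16
Op 2 fold_down: fold axis h@4; visible region now rows[4,8) x cols[0,16) = 4x16
Op 3 fold_down: fold axis h@6; visible region now rows[6,8) x cols[0,16) = 2x16
Op 4 cut(0, 12): punch at orig (6,12); cuts so far [(6, 12)]; region rows[6,8) x cols[0,16) = 2x16
Op 5 cut(0, 6): punch at orig (6,6); cuts so far [(6, 6), (6, 12)]; region rows[6,8) x cols[0,16) = 2x16
Op 6 cut(1, 14): punch at orig (7,14); cuts so far [(6, 6), (6, 12), (7, 14)]; region rows[6,8) x cols[0,16) = 2x16
Op 7 cut(1, 4): punch at orig (7,4); cuts so far [(6, 6), (6, 12), (7, 4), (7, 14)]; region rows[6,8) x cols[0,16) = 2x16
Unfold 1 (reflect across h@6): 8 holes -> [(4, 4), (4, 14), (5, 6), (5, 12), (6, 6), (6, 12), (7, 4), (7, 14)]
Unfold 2 (reflect across h@4): 16 holes -> [(0, 4), (0, 14), (1, 6), (1, 12), (2, 6), (2, 12), (3, 4), (3, 14), (4, 4), (4, 14), (5, 6), (5, 12), (6, 6), (6, 12), (7, 4), (7, 14)]
Unfold 3 (reflect across h@8): 32 holes -> [(0, 4), (0, 14), (1, 6), (1, 12), (2, 6), (2, 12), (3, 4), (3, 14), (4, 4), (4, 14), (5, 6), (5, 12), (6, 6), (6, 12), (7, 4), (7, 14), (8, 4), (8, 14), (9, 6), (9, 12), (10, 6), (10, 12), (11, 4), (11, 14), (12, 4), (12, 14), (13, 6), (13, 12), (14, 6), (14, 12), (15, 4), (15, 14)]

Answer: ....O.........O.
......O.....O...
......O.....O...
....O.........O.
....O.........O.
......O.....O...
......O.....O...
....O.........O.
....O.........O.
......O.....O...
......O.....O...
....O.........O.
....O.........O.
......O.....O...
......O.....O...
....O.........O.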